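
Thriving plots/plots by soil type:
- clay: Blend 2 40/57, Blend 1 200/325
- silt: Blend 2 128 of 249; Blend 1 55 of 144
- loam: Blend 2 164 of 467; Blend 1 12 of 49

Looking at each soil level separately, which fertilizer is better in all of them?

Clay: Blend 2 40/57 = 70.2%, Blend 1 200/325 = 61.5% → Blend 2
Silt: Blend 2 128/249 = 51.4%, Blend 1 55/144 = 38.2% → Blend 2
Loam: Blend 2 164/467 = 35.1%, Blend 1 12/49 = 24.5% → Blend 2
Blend 2 has the higher rate in all 3 groups.

Blend 2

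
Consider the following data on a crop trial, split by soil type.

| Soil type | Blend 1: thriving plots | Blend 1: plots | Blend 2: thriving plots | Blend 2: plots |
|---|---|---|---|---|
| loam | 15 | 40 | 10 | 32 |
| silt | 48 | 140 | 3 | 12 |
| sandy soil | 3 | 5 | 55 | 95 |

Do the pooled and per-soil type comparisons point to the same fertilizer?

No

Loam: Blend 1 15/40 = 37.5%, Blend 2 10/32 = 31.2% → Blend 1
Silt: Blend 1 48/140 = 34.3%, Blend 2 3/12 = 25.0% → Blend 1
Sandy soil: Blend 1 3/5 = 60.0%, Blend 2 55/95 = 57.9% → Blend 1
Overall: Blend 1 66/185 = 35.7%, Blend 2 68/139 = 48.9% → Blend 2
Blend 1 wins each soil group but Blend 2 wins overall — the comparison reverses. Blend 1's plots skew toward silt, which has a lower base rate.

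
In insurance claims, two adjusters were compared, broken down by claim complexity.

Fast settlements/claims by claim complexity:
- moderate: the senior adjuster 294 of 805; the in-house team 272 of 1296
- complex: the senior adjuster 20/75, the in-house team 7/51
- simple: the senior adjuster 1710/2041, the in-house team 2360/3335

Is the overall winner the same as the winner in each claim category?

Yes

Moderate: the senior adjuster 294/805 = 36.5%, the in-house team 272/1296 = 21.0% → the senior adjuster
Complex: the senior adjuster 20/75 = 26.7%, the in-house team 7/51 = 13.7% → the senior adjuster
Simple: the senior adjuster 1710/2041 = 83.8%, the in-house team 2360/3335 = 70.8% → the senior adjuster
Overall: the senior adjuster 2024/2921 = 69.3%, the in-house team 2639/4682 = 56.4% → the senior adjuster
The senior adjuster wins overall and in every claim group — no reversal.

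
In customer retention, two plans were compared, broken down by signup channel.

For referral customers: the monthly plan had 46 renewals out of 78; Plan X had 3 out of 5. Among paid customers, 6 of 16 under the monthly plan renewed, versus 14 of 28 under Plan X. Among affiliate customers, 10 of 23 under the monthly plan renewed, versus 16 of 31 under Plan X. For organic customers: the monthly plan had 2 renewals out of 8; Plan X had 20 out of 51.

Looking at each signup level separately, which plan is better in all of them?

Referral: the monthly plan 46/78 = 59.0%, Plan X 3/5 = 60.0% → Plan X
Paid: the monthly plan 6/16 = 37.5%, Plan X 14/28 = 50.0% → Plan X
Affiliate: the monthly plan 10/23 = 43.5%, Plan X 16/31 = 51.6% → Plan X
Organic: the monthly plan 2/8 = 25.0%, Plan X 20/51 = 39.2% → Plan X
Plan X has the higher rate in all 4 groups.

Plan X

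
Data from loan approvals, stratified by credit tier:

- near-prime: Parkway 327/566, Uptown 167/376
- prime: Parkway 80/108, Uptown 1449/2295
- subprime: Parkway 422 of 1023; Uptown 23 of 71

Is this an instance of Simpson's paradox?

Yes

Near-prime: Parkway 327/566 = 57.8%, Uptown 167/376 = 44.4% → Parkway
Prime: Parkway 80/108 = 74.1%, Uptown 1449/2295 = 63.1% → Parkway
Subprime: Parkway 422/1023 = 41.3%, Uptown 23/71 = 32.4% → Parkway
Overall: Parkway 829/1697 = 48.9%, Uptown 1639/2742 = 59.8% → Uptown
Parkway wins each credit group but Uptown wins overall — the comparison reverses. Parkway's applications skew toward subprime, which has a lower base rate.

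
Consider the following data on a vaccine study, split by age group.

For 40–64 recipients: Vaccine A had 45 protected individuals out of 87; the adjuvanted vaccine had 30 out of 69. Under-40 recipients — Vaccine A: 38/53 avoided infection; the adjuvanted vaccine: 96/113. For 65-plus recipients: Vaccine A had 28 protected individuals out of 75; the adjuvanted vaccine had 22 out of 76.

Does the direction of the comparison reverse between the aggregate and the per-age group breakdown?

No

40–64: Vaccine A 45/87 = 51.7%, the adjuvanted vaccine 30/69 = 43.5% → Vaccine A
Under-40: Vaccine A 38/53 = 71.7%, the adjuvanted vaccine 96/113 = 85.0% → the adjuvanted vaccine
65-plus: Vaccine A 28/75 = 37.3%, the adjuvanted vaccine 22/76 = 28.9% → Vaccine A
Overall: Vaccine A 111/215 = 51.6%, the adjuvanted vaccine 148/258 = 57.4% → the adjuvanted vaccine
Neither sweeps: Vaccine A wins 2 of 3 groups, the adjuvanted vaccine wins 1. The adjuvanted vaccine wins overall but not every group — no Simpson reversal.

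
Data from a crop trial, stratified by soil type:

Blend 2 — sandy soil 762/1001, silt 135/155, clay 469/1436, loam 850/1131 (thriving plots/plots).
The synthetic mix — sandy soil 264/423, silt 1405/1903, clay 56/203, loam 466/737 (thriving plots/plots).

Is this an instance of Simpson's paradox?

Yes

Sandy soil: Blend 2 762/1001 = 76.1%, the synthetic mix 264/423 = 62.4% → Blend 2
Silt: Blend 2 135/155 = 87.1%, the synthetic mix 1405/1903 = 73.8% → Blend 2
Clay: Blend 2 469/1436 = 32.7%, the synthetic mix 56/203 = 27.6% → Blend 2
Loam: Blend 2 850/1131 = 75.2%, the synthetic mix 466/737 = 63.2% → Blend 2
Overall: Blend 2 2216/3723 = 59.5%, the synthetic mix 2191/3266 = 67.1% → the synthetic mix
Blend 2 wins each soil group but the synthetic mix wins overall — the comparison reverses. Blend 2's plots skew toward clay, which has a lower base rate.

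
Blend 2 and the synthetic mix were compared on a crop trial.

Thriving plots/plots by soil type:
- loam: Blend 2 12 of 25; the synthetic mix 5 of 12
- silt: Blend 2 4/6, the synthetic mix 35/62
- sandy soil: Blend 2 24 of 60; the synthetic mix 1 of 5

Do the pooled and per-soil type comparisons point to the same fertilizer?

No

Loam: Blend 2 12/25 = 48.0%, the synthetic mix 5/12 = 41.7% → Blend 2
Silt: Blend 2 4/6 = 66.7%, the synthetic mix 35/62 = 56.5% → Blend 2
Sandy soil: Blend 2 24/60 = 40.0%, the synthetic mix 1/5 = 20.0% → Blend 2
Overall: Blend 2 40/91 = 44.0%, the synthetic mix 41/79 = 51.9% → the synthetic mix
Blend 2 wins each soil group but the synthetic mix wins overall — the comparison reverses. Blend 2's plots skew toward sandy soil, which has a lower base rate.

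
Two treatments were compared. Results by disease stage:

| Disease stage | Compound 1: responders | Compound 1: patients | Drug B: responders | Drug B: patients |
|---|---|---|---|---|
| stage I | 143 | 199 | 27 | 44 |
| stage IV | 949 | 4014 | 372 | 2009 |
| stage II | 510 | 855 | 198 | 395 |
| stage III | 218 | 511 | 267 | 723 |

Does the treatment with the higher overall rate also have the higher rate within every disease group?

Stage I: Compound 1 143/199 = 71.9%, Drug B 27/44 = 61.4% → Compound 1
Stage IV: Compound 1 949/4014 = 23.6%, Drug B 372/2009 = 18.5% → Compound 1
Stage II: Compound 1 510/855 = 59.6%, Drug B 198/395 = 50.1% → Compound 1
Stage III: Compound 1 218/511 = 42.7%, Drug B 267/723 = 36.9% → Compound 1
Overall: Compound 1 1820/5579 = 32.6%, Drug B 864/3171 = 27.2% → Compound 1
Compound 1 wins overall and in every disease group — no reversal.

Yes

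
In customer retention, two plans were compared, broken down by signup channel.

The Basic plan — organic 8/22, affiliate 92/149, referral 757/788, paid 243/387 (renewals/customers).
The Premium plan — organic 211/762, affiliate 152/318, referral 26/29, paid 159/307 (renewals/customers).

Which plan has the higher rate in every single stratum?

Organic: the Basic plan 8/22 = 36.4%, the Premium plan 211/762 = 27.7% → the Basic plan
Affiliate: the Basic plan 92/149 = 61.7%, the Premium plan 152/318 = 47.8% → the Basic plan
Referral: the Basic plan 757/788 = 96.1%, the Premium plan 26/29 = 89.7% → the Basic plan
Paid: the Basic plan 243/387 = 62.8%, the Premium plan 159/307 = 51.8% → the Basic plan
The Basic plan has the higher rate in all 4 groups.

the Basic plan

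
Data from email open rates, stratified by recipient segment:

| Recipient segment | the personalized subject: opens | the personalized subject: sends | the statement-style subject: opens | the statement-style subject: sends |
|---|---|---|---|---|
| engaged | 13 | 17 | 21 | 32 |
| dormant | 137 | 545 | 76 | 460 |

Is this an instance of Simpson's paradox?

No

Engaged: the personalized subject 13/17 = 76.5%, the statement-style subject 21/32 = 65.6% → the personalized subject
Dormant: the personalized subject 137/545 = 25.1%, the statement-style subject 76/460 = 16.5% → the personalized subject
Overall: the personalized subject 150/562 = 26.7%, the statement-style subject 97/492 = 19.7% → the personalized subject
The personalized subject wins overall and in every recipient group — no reversal.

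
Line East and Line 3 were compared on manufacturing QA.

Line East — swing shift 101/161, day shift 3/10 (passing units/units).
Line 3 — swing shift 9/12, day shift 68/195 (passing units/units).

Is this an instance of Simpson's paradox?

Swing shift: Line East 101/161 = 62.7%, Line 3 9/12 = 75.0% → Line 3
Day shift: Line East 3/10 = 30.0%, Line 3 68/195 = 34.9% → Line 3
Overall: Line East 104/171 = 60.8%, Line 3 77/207 = 37.2% → Line East
Line 3 wins each shift group but Line East wins overall — the comparison reverses. Line 3's units skew toward day shift, which has a lower base rate.

Yes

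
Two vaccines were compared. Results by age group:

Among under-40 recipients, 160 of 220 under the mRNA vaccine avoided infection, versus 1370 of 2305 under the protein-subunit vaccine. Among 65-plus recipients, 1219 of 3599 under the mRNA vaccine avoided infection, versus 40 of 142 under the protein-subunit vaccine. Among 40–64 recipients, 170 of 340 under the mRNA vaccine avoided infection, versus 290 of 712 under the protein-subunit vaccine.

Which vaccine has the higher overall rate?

Under-40: the mRNA vaccine 160/220 = 72.7%, the protein-subunit vaccine 1370/2305 = 59.4% → the mRNA vaccine
65-plus: the mRNA vaccine 1219/3599 = 33.9%, the protein-subunit vaccine 40/142 = 28.2% → the mRNA vaccine
40–64: the mRNA vaccine 170/340 = 50.0%, the protein-subunit vaccine 290/712 = 40.7% → the mRNA vaccine
Overall: the mRNA vaccine 1549/4159 = 37.2%, the protein-subunit vaccine 1700/3159 = 53.8% → the protein-subunit vaccine
(The mRNA vaccine wins every age group but the protein-subunit vaccine wins overall — the mRNA vaccine's recipients skew toward the low-rate 65-plus group.)

the protein-subunit vaccine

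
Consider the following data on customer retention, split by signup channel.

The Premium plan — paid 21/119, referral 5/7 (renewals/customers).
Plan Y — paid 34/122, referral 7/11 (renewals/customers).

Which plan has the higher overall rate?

Paid: the Premium plan 21/119 = 17.6%, Plan Y 34/122 = 27.9% → Plan Y
Referral: the Premium plan 5/7 = 71.4%, Plan Y 7/11 = 63.6% → the Premium plan
Overall: the Premium plan 26/126 = 20.6%, Plan Y 41/133 = 30.8% → Plan Y
(Neither sweeps every signup group, but Plan Y has the higher pooled rate.)

Plan Y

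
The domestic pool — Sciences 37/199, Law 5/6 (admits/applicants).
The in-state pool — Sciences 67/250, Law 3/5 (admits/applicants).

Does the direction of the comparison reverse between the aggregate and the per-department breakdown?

Sciences: the domestic pool 37/199 = 18.6%, the in-state pool 67/250 = 26.8% → the in-state pool
Law: the domestic pool 5/6 = 83.3%, the in-state pool 3/5 = 60.0% → the domestic pool
Overall: the domestic pool 42/205 = 20.5%, the in-state pool 70/255 = 27.5% → the in-state pool
Neither sweeps: the domestic pool wins 1 of 2 groups, the in-state pool wins 1. The in-state pool wins overall but not every group — no Simpson reversal.

No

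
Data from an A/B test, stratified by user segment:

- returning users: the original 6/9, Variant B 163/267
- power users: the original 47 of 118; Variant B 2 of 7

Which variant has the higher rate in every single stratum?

Returning users: the original 6/9 = 66.7%, Variant B 163/267 = 61.0% → the original
Power users: the original 47/118 = 39.8%, Variant B 2/7 = 28.6% → the original
The original has the higher rate in both groups.

the original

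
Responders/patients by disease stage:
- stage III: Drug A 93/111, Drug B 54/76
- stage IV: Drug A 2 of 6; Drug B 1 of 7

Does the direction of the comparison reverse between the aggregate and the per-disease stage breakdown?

No

Stage III: Drug A 93/111 = 83.8%, Drug B 54/76 = 71.1% → Drug A
Stage IV: Drug A 2/6 = 33.3%, Drug B 1/7 = 14.3% → Drug A
Overall: Drug A 95/117 = 81.2%, Drug B 55/83 = 66.3% → Drug A
Drug A wins overall and in every disease group — no reversal.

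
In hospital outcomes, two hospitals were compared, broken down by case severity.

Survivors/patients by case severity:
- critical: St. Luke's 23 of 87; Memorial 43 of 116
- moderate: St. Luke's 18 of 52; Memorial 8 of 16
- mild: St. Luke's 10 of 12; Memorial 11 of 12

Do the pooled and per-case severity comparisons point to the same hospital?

Yes

Critical: St. Luke's 23/87 = 26.4%, Memorial 43/116 = 37.1% → Memorial
Moderate: St. Luke's 18/52 = 34.6%, Memorial 8/16 = 50.0% → Memorial
Mild: St. Luke's 10/12 = 83.3%, Memorial 11/12 = 91.7% → Memorial
Overall: St. Luke's 51/151 = 33.8%, Memorial 62/144 = 43.1% → Memorial
Memorial wins overall and in every case group — no reversal.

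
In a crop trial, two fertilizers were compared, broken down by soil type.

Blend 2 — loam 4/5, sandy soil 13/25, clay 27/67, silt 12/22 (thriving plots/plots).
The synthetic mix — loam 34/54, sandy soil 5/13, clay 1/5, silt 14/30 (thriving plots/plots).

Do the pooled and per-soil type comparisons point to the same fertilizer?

No

Loam: Blend 2 4/5 = 80.0%, the synthetic mix 34/54 = 63.0% → Blend 2
Sandy soil: Blend 2 13/25 = 52.0%, the synthetic mix 5/13 = 38.5% → Blend 2
Clay: Blend 2 27/67 = 40.3%, the synthetic mix 1/5 = 20.0% → Blend 2
Silt: Blend 2 12/22 = 54.5%, the synthetic mix 14/30 = 46.7% → Blend 2
Overall: Blend 2 56/119 = 47.1%, the synthetic mix 54/102 = 52.9% → the synthetic mix
Blend 2 wins each soil group but the synthetic mix wins overall — the comparison reverses. Blend 2's plots skew toward clay, which has a lower base rate.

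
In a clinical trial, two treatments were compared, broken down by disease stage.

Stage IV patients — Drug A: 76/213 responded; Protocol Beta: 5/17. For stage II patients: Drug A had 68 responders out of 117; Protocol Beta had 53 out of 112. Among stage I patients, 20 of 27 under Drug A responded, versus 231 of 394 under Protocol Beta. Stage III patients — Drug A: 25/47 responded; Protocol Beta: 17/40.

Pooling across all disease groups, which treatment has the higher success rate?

Protocol Beta

Stage IV: Drug A 76/213 = 35.7%, Protocol Beta 5/17 = 29.4% → Drug A
Stage II: Drug A 68/117 = 58.1%, Protocol Beta 53/112 = 47.3% → Drug A
Stage I: Drug A 20/27 = 74.1%, Protocol Beta 231/394 = 58.6% → Drug A
Stage III: Drug A 25/47 = 53.2%, Protocol Beta 17/40 = 42.5% → Drug A
Overall: Drug A 189/404 = 46.8%, Protocol Beta 306/563 = 54.4% → Protocol Beta
(Drug A wins every disease group but Protocol Beta wins overall — Drug A's patients skew toward the low-rate stage IV group.)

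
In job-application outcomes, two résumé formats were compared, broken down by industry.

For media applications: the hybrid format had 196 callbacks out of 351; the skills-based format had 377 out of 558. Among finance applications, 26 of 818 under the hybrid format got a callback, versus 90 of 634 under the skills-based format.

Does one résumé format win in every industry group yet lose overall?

No

Media: the hybrid format 196/351 = 55.8%, the skills-based format 377/558 = 67.6% → the skills-based format
Finance: the hybrid format 26/818 = 3.2%, the skills-based format 90/634 = 14.2% → the skills-based format
Overall: the hybrid format 222/1169 = 19.0%, the skills-based format 467/1192 = 39.2% → the skills-based format
The skills-based format wins overall and in every industry group — no reversal.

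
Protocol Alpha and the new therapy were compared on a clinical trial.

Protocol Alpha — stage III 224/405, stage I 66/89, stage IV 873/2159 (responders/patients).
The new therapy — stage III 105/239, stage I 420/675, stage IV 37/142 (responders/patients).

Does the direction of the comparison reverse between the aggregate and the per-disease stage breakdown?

Yes

Stage III: Protocol Alpha 224/405 = 55.3%, the new therapy 105/239 = 43.9% → Protocol Alpha
Stage I: Protocol Alpha 66/89 = 74.2%, the new therapy 420/675 = 62.2% → Protocol Alpha
Stage IV: Protocol Alpha 873/2159 = 40.4%, the new therapy 37/142 = 26.1% → Protocol Alpha
Overall: Protocol Alpha 1163/2653 = 43.8%, the new therapy 562/1056 = 53.2% → the new therapy
Protocol Alpha wins each disease group but the new therapy wins overall — the comparison reverses. Protocol Alpha's patients skew toward stage IV, which has a lower base rate.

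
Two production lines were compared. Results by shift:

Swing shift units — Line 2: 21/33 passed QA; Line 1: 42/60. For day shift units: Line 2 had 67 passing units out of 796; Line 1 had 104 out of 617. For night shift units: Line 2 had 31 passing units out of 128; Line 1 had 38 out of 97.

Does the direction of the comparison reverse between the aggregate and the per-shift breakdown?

No

Swing shift: Line 2 21/33 = 63.6%, Line 1 42/60 = 70.0% → Line 1
Day shift: Line 2 67/796 = 8.4%, Line 1 104/617 = 16.9% → Line 1
Night shift: Line 2 31/128 = 24.2%, Line 1 38/97 = 39.2% → Line 1
Overall: Line 2 119/957 = 12.4%, Line 1 184/774 = 23.8% → Line 1
Line 1 wins overall and in every shift group — no reversal.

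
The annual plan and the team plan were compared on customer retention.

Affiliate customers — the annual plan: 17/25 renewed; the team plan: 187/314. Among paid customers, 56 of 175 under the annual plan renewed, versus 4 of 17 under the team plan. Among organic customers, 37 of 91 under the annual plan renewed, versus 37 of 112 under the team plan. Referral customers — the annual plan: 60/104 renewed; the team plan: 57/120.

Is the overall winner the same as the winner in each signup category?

No

Affiliate: the annual plan 17/25 = 68.0%, the team plan 187/314 = 59.6% → the annual plan
Paid: the annual plan 56/175 = 32.0%, the team plan 4/17 = 23.5% → the annual plan
Organic: the annual plan 37/91 = 40.7%, the team plan 37/112 = 33.0% → the annual plan
Referral: the annual plan 60/104 = 57.7%, the team plan 57/120 = 47.5% → the annual plan
Overall: the annual plan 170/395 = 43.0%, the team plan 285/563 = 50.6% → the team plan
The annual plan wins each signup group but the team plan wins overall — the comparison reverses. The annual plan's customers skew toward paid, which has a lower base rate.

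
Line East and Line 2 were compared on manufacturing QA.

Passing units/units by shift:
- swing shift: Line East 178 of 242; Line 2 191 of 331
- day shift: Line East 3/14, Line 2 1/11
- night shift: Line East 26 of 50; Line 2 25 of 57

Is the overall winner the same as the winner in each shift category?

Swing shift: Line East 178/242 = 73.6%, Line 2 191/331 = 57.7% → Line East
Day shift: Line East 3/14 = 21.4%, Line 2 1/11 = 9.1% → Line East
Night shift: Line East 26/50 = 52.0%, Line 2 25/57 = 43.9% → Line East
Overall: Line East 207/306 = 67.6%, Line 2 217/399 = 54.4% → Line East
Line East wins overall and in every shift group — no reversal.

Yes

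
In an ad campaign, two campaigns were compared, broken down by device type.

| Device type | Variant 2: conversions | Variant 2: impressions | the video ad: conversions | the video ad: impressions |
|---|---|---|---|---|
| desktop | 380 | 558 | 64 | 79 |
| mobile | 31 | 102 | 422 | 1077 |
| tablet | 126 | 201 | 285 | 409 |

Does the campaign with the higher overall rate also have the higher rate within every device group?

No

Desktop: Variant 2 380/558 = 68.1%, the video ad 64/79 = 81.0% → the video ad
Mobile: Variant 2 31/102 = 30.4%, the video ad 422/1077 = 39.2% → the video ad
Tablet: Variant 2 126/201 = 62.7%, the video ad 285/409 = 69.7% → the video ad
Overall: Variant 2 537/861 = 62.4%, the video ad 771/1565 = 49.3% → Variant 2
The video ad wins each device group but Variant 2 wins overall — the comparison reverses. The video ad's impressions skew toward mobile, which has a lower base rate.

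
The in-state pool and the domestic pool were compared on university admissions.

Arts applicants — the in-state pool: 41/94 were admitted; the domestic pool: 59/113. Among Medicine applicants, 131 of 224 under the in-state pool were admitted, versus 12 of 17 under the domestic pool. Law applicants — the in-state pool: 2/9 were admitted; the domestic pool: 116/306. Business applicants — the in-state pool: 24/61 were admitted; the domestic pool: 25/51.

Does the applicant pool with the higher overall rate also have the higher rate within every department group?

No

Arts: the in-state pool 41/94 = 43.6%, the domestic pool 59/113 = 52.2% → the domestic pool
Medicine: the in-state pool 131/224 = 58.5%, the domestic pool 12/17 = 70.6% → the domestic pool
Law: the in-state pool 2/9 = 22.2%, the domestic pool 116/306 = 37.9% → the domestic pool
Business: the in-state pool 24/61 = 39.3%, the domestic pool 25/51 = 49.0% → the domestic pool
Overall: the in-state pool 198/388 = 51.0%, the domestic pool 212/487 = 43.5% → the in-state pool
The domestic pool wins each department group but the in-state pool wins overall — the comparison reverses. The domestic pool's applicants skew toward Law, which has a lower base rate.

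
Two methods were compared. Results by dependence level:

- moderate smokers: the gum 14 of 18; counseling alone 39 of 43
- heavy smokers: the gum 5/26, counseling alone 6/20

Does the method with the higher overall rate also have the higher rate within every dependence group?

Moderate smokers: the gum 14/18 = 77.8%, counseling alone 39/43 = 90.7% → counseling alone
Heavy smokers: the gum 5/26 = 19.2%, counseling alone 6/20 = 30.0% → counseling alone
Overall: the gum 19/44 = 43.2%, counseling alone 45/63 = 71.4% → counseling alone
Counseling alone wins overall and in every dependence group — no reversal.

Yes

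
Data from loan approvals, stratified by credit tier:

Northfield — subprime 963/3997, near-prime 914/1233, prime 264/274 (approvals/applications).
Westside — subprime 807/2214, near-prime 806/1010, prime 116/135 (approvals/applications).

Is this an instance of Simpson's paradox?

Subprime: Northfield 963/3997 = 24.1%, Westside 807/2214 = 36.4% → Westside
Near-prime: Northfield 914/1233 = 74.1%, Westside 806/1010 = 79.8% → Westside
Prime: Northfield 264/274 = 96.4%, Westside 116/135 = 85.9% → Northfield
Overall: Northfield 2141/5504 = 38.9%, Westside 1729/3359 = 51.5% → Westside
Neither sweeps: Northfield wins 1 of 3 groups, Westside wins 2. Westside wins overall but not every group — no Simpson reversal.

No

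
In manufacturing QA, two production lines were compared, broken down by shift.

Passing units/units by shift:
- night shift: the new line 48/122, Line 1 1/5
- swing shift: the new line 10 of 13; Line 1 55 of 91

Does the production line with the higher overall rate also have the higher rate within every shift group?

Night shift: the new line 48/122 = 39.3%, Line 1 1/5 = 20.0% → the new line
Swing shift: the new line 10/13 = 76.9%, Line 1 55/91 = 60.4% → the new line
Overall: the new line 58/135 = 43.0%, Line 1 56/96 = 58.3% → Line 1
The new line wins each shift group but Line 1 wins overall — the comparison reverses. The new line's units skew toward night shift, which has a lower base rate.

No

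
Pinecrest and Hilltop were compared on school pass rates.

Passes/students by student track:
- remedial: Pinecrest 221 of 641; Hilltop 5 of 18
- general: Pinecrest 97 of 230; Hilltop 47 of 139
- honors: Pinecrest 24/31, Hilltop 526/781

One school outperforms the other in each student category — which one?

Remedial: Pinecrest 221/641 = 34.5%, Hilltop 5/18 = 27.8% → Pinecrest
General: Pinecrest 97/230 = 42.2%, Hilltop 47/139 = 33.8% → Pinecrest
Honors: Pinecrest 24/31 = 77.4%, Hilltop 526/781 = 67.3% → Pinecrest
Pinecrest has the higher rate in all 3 groups.

Pinecrest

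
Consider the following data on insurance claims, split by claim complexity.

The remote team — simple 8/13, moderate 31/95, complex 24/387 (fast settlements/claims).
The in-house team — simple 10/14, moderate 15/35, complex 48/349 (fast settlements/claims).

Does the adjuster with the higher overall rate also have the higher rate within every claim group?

Simple: the remote team 8/13 = 61.5%, the in-house team 10/14 = 71.4% → the in-house team
Moderate: the remote team 31/95 = 32.6%, the in-house team 15/35 = 42.9% → the in-house team
Complex: the remote team 24/387 = 6.2%, the in-house team 48/349 = 13.8% → the in-house team
Overall: the remote team 63/495 = 12.7%, the in-house team 73/398 = 18.3% → the in-house team
The in-house team wins overall and in every claim group — no reversal.

Yes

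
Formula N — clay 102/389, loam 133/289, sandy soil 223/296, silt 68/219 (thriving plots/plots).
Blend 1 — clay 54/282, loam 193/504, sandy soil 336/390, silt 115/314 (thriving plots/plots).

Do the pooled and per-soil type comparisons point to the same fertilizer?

Clay: Formula N 102/389 = 26.2%, Blend 1 54/282 = 19.1% → Formula N
Loam: Formula N 133/289 = 46.0%, Blend 1 193/504 = 38.3% → Formula N
Sandy soil: Formula N 223/296 = 75.3%, Blend 1 336/390 = 86.2% → Blend 1
Silt: Formula N 68/219 = 31.1%, Blend 1 115/314 = 36.6% → Blend 1
Overall: Formula N 526/1193 = 44.1%, Blend 1 698/1490 = 46.8% → Blend 1
Neither sweeps: Formula N wins 2 of 4 groups, Blend 1 wins 2. Blend 1 wins overall but not every group — no Simpson reversal.

No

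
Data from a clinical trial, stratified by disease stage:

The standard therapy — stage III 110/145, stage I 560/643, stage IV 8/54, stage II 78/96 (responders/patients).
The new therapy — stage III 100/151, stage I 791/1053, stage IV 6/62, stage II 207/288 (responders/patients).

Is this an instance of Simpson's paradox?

No

Stage III: the standard therapy 110/145 = 75.9%, the new therapy 100/151 = 66.2% → the standard therapy
Stage I: the standard therapy 560/643 = 87.1%, the new therapy 791/1053 = 75.1% → the standard therapy
Stage IV: the standard therapy 8/54 = 14.8%, the new therapy 6/62 = 9.7% → the standard therapy
Stage II: the standard therapy 78/96 = 81.2%, the new therapy 207/288 = 71.9% → the standard therapy
Overall: the standard therapy 756/938 = 80.6%, the new therapy 1104/1554 = 71.0% → the standard therapy
The standard therapy wins overall and in every disease group — no reversal.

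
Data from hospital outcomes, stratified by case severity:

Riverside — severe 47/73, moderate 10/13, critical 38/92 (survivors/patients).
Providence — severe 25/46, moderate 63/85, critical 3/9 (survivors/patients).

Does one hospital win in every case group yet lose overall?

Severe: Riverside 47/73 = 64.4%, Providence 25/46 = 54.3% → Riverside
Moderate: Riverside 10/13 = 76.9%, Providence 63/85 = 74.1% → Riverside
Critical: Riverside 38/92 = 41.3%, Providence 3/9 = 33.3% → Riverside
Overall: Riverside 95/178 = 53.4%, Providence 91/140 = 65.0% → Providence
Riverside wins each case group but Providence wins overall — the comparison reverses. Riverside's patients skew toward critical, which has a lower base rate.

Yes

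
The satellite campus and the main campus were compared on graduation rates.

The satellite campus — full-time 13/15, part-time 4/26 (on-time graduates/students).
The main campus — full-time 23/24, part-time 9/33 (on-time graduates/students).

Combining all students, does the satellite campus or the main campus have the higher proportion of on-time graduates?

Full-time: the satellite campus 13/15 = 86.7%, the main campus 23/24 = 95.8% → the main campus
Part-time: the satellite campus 4/26 = 15.4%, the main campus 9/33 = 27.3% → the main campus
Overall: the satellite campus 17/41 = 41.5%, the main campus 32/57 = 56.1% → the main campus

the main campus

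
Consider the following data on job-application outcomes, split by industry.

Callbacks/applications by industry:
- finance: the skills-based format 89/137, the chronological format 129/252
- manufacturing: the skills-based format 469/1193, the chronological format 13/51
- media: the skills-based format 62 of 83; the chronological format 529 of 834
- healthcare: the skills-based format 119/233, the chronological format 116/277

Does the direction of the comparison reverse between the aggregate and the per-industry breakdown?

Finance: the skills-based format 89/137 = 65.0%, the chronological format 129/252 = 51.2% → the skills-based format
Manufacturing: the skills-based format 469/1193 = 39.3%, the chronological format 13/51 = 25.5% → the skills-based format
Media: the skills-based format 62/83 = 74.7%, the chronological format 529/834 = 63.4% → the skills-based format
Healthcare: the skills-based format 119/233 = 51.1%, the chronological format 116/277 = 41.9% → the skills-based format
Overall: the skills-based format 739/1646 = 44.9%, the chronological format 787/1414 = 55.7% → the chronological format
The skills-based format wins each industry group but the chronological format wins overall — the comparison reverses. The skills-based format's applications skew toward manufacturing, which has a lower base rate.

Yes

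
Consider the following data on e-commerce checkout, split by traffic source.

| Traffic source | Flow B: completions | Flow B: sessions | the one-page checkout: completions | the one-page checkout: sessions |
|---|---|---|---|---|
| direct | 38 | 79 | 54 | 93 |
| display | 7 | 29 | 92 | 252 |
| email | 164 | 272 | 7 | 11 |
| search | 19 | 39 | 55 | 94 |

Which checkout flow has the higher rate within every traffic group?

Direct: Flow B 38/79 = 48.1%, the one-page checkout 54/93 = 58.1% → the one-page checkout
Display: Flow B 7/29 = 24.1%, the one-page checkout 92/252 = 36.5% → the one-page checkout
Email: Flow B 164/272 = 60.3%, the one-page checkout 7/11 = 63.6% → the one-page checkout
Search: Flow B 19/39 = 48.7%, the one-page checkout 55/94 = 58.5% → the one-page checkout
The one-page checkout has the higher rate in all 4 groups.

the one-page checkout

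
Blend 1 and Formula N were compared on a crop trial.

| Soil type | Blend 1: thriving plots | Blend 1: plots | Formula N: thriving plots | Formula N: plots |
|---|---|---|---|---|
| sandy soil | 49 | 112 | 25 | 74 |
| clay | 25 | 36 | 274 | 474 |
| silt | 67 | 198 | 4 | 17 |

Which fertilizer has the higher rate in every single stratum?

Sandy soil: Blend 1 49/112 = 43.8%, Formula N 25/74 = 33.8% → Blend 1
Clay: Blend 1 25/36 = 69.4%, Formula N 274/474 = 57.8% → Blend 1
Silt: Blend 1 67/198 = 33.8%, Formula N 4/17 = 23.5% → Blend 1
Blend 1 has the higher rate in all 3 groups.

Blend 1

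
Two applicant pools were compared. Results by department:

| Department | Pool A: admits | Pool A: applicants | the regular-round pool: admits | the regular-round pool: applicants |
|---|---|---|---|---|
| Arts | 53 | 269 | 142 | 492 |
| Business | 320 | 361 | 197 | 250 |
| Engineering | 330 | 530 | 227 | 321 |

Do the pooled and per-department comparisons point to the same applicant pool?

No

Arts: Pool A 53/269 = 19.7%, the regular-round pool 142/492 = 28.9% → the regular-round pool
Business: Pool A 320/361 = 88.6%, the regular-round pool 197/250 = 78.8% → Pool A
Engineering: Pool A 330/530 = 62.3%, the regular-round pool 227/321 = 70.7% → the regular-round pool
Overall: Pool A 703/1160 = 60.6%, the regular-round pool 566/1063 = 53.2% → Pool A
Neither sweeps: Pool A wins 1 of 3 groups, the regular-round pool wins 2. Pool A wins overall but not every group — no Simpson reversal.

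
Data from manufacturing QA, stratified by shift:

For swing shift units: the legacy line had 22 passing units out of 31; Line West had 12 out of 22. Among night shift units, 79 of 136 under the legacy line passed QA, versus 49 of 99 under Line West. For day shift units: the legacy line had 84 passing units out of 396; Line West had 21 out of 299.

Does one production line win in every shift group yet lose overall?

Swing shift: the legacy line 22/31 = 71.0%, Line West 12/22 = 54.5% → the legacy line
Night shift: the legacy line 79/136 = 58.1%, Line West 49/99 = 49.5% → the legacy line
Day shift: the legacy line 84/396 = 21.2%, Line West 21/299 = 7.0% → the legacy line
Overall: the legacy line 185/563 = 32.9%, Line West 82/420 = 19.5% → the legacy line
The legacy line wins overall and in every shift group — no reversal.

No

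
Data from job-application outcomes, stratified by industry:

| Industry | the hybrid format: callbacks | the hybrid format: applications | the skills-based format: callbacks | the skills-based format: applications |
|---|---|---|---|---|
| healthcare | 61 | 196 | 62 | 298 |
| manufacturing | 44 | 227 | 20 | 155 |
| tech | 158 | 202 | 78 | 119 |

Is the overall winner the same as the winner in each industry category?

Yes

Healthcare: the hybrid format 61/196 = 31.1%, the skills-based format 62/298 = 20.8% → the hybrid format
Manufacturing: the hybrid format 44/227 = 19.4%, the skills-based format 20/155 = 12.9% → the hybrid format
Tech: the hybrid format 158/202 = 78.2%, the skills-based format 78/119 = 65.5% → the hybrid format
Overall: the hybrid format 263/625 = 42.1%, the skills-based format 160/572 = 28.0% → the hybrid format
The hybrid format wins overall and in every industry group — no reversal.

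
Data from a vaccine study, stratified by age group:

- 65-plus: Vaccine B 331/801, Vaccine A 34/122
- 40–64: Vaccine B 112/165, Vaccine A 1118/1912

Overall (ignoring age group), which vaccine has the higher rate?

Vaccine A

65-plus: Vaccine B 331/801 = 41.3%, Vaccine A 34/122 = 27.9% → Vaccine B
40–64: Vaccine B 112/165 = 67.9%, Vaccine A 1118/1912 = 58.5% → Vaccine B
Overall: Vaccine B 443/966 = 45.9%, Vaccine A 1152/2034 = 56.6% → Vaccine A
(Vaccine B wins every age group but Vaccine A wins overall — Vaccine B's recipients skew toward the low-rate 65-plus group.)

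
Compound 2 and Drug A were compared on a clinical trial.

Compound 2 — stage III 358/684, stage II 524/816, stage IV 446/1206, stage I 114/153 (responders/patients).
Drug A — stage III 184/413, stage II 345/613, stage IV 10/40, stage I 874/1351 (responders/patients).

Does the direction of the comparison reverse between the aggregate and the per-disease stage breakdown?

Yes

Stage III: Compound 2 358/684 = 52.3%, Drug A 184/413 = 44.6% → Compound 2
Stage II: Compound 2 524/816 = 64.2%, Drug A 345/613 = 56.3% → Compound 2
Stage IV: Compound 2 446/1206 = 37.0%, Drug A 10/40 = 25.0% → Compound 2
Stage I: Compound 2 114/153 = 74.5%, Drug A 874/1351 = 64.7% → Compound 2
Overall: Compound 2 1442/2859 = 50.4%, Drug A 1413/2417 = 58.5% → Drug A
Compound 2 wins each disease group but Drug A wins overall — the comparison reverses. Compound 2's patients skew toward stage IV, which has a lower base rate.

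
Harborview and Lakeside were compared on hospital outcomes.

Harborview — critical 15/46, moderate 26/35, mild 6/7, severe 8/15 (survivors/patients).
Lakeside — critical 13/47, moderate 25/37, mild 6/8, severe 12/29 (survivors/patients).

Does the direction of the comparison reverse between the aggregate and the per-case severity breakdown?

No

Critical: Harborview 15/46 = 32.6%, Lakeside 13/47 = 27.7% → Harborview
Moderate: Harborview 26/35 = 74.3%, Lakeside 25/37 = 67.6% → Harborview
Mild: Harborview 6/7 = 85.7%, Lakeside 6/8 = 75.0% → Harborview
Severe: Harborview 8/15 = 53.3%, Lakeside 12/29 = 41.4% → Harborview
Overall: Harborview 55/103 = 53.4%, Lakeside 56/121 = 46.3% → Harborview
Harborview wins overall and in every case group — no reversal.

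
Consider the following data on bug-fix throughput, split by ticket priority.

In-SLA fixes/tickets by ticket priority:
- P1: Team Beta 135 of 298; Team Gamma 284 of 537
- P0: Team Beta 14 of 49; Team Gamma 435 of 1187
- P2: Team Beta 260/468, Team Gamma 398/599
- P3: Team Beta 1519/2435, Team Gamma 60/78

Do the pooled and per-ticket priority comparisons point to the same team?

No

P1: Team Beta 135/298 = 45.3%, Team Gamma 284/537 = 52.9% → Team Gamma
P0: Team Beta 14/49 = 28.6%, Team Gamma 435/1187 = 36.6% → Team Gamma
P2: Team Beta 260/468 = 55.6%, Team Gamma 398/599 = 66.4% → Team Gamma
P3: Team Beta 1519/2435 = 62.4%, Team Gamma 60/78 = 76.9% → Team Gamma
Overall: Team Beta 1928/3250 = 59.3%, Team Gamma 1177/2401 = 49.0% → Team Beta
Team Gamma wins each ticket group but Team Beta wins overall — the comparison reverses. Team Gamma's tickets skew toward P0, which has a lower base rate.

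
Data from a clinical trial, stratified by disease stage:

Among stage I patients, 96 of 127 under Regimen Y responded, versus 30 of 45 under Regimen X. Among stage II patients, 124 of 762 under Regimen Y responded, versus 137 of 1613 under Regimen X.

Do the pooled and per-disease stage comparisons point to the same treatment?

Stage I: Regimen Y 96/127 = 75.6%, Regimen X 30/45 = 66.7% → Regimen Y
Stage II: Regimen Y 124/762 = 16.3%, Regimen X 137/1613 = 8.5% → Regimen Y
Overall: Regimen Y 220/889 = 24.7%, Regimen X 167/1658 = 10.1% → Regimen Y
Regimen Y wins overall and in every disease group — no reversal.

Yes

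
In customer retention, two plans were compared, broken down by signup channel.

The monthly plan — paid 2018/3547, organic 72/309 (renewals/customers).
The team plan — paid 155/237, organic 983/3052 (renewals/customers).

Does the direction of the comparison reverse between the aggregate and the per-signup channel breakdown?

Yes

Paid: the monthly plan 2018/3547 = 56.9%, the team plan 155/237 = 65.4% → the team plan
Organic: the monthly plan 72/309 = 23.3%, the team plan 983/3052 = 32.2% → the team plan
Overall: the monthly plan 2090/3856 = 54.2%, the team plan 1138/3289 = 34.6% → the monthly plan
The team plan wins each signup group but the monthly plan wins overall — the comparison reverses. The team plan's customers skew toward organic, which has a lower base rate.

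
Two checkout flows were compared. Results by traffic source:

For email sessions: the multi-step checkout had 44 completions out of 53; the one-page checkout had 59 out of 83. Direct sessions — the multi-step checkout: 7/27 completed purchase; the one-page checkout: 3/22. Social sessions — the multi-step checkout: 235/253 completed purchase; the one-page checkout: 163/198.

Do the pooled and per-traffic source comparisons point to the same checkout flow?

Email: the multi-step checkout 44/53 = 83.0%, the one-page checkout 59/83 = 71.1% → the multi-step checkout
Direct: the multi-step checkout 7/27 = 25.9%, the one-page checkout 3/22 = 13.6% → the multi-step checkout
Social: the multi-step checkout 235/253 = 92.9%, the one-page checkout 163/198 = 82.3% → the multi-step checkout
Overall: the multi-step checkout 286/333 = 85.9%, the one-page checkout 225/303 = 74.3% → the multi-step checkout
The multi-step checkout wins overall and in every traffic group — no reversal.

Yes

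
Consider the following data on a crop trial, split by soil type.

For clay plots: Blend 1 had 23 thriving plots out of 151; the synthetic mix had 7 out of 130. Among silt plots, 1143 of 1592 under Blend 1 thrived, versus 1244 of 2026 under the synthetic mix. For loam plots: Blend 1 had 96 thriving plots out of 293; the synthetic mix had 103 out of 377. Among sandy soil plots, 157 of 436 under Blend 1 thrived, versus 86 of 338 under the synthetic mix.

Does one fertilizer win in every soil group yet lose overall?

Clay: Blend 1 23/151 = 15.2%, the synthetic mix 7/130 = 5.4% → Blend 1
Silt: Blend 1 1143/1592 = 71.8%, the synthetic mix 1244/2026 = 61.4% → Blend 1
Loam: Blend 1 96/293 = 32.8%, the synthetic mix 103/377 = 27.3% → Blend 1
Sandy soil: Blend 1 157/436 = 36.0%, the synthetic mix 86/338 = 25.4% → Blend 1
Overall: Blend 1 1419/2472 = 57.4%, the synthetic mix 1440/2871 = 50.2% → Blend 1
Blend 1 wins overall and in every soil group — no reversal.

No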